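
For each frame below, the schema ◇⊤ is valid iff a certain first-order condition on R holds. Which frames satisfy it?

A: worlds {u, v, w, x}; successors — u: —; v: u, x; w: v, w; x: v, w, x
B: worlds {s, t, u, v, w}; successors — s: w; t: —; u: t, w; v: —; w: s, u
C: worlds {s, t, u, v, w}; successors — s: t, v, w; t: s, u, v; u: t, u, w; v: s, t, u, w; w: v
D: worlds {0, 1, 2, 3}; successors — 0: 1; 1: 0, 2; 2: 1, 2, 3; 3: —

The schema corresponds to seriality: ∀x ∃y Rxy.
A: fails — world u has no successor.
B: fails — world t has no successor.
C: condition met.
D: fails — world 3 has no successor.
Valid on: C.

C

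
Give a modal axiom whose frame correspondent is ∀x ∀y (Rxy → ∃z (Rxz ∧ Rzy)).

□□p → □p

This is density; the standard corresponding axiom is C4: □□p → □p.
Suppose □□p→□p is valid. Take Rxy and set V(p)={w : xR²w}. Then □□p at x, so □p at x, so p at y, i.e. ∃z(Rxz∧Rzy).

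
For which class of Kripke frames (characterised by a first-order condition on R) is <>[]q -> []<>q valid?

Suppose ◇□q→□◇q is valid. Take Rxy, Rxz and set V(q)={w : Ryw}. Then □q at y so ◇□q at x, so □◇q at x, so ◇q at z, giving w with Rzw and Ryw.

convergence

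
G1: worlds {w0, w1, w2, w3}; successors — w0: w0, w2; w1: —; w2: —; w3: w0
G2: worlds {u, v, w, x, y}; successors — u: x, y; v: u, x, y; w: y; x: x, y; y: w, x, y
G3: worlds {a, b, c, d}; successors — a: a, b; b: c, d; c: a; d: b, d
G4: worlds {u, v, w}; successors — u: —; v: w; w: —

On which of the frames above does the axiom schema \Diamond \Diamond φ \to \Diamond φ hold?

The schema corresponds to transitivity: \forall x \forall y \forall z (Rxy \wedge Ryz \to Rxz).
G1: fails — Rw3w0 and Rw0w2 but not Rw3w2.
G2: fails — Rwy and Ryx but not Rwx.
G3: fails — Rbc and Rca but not Rba.
G4: ✓.

G4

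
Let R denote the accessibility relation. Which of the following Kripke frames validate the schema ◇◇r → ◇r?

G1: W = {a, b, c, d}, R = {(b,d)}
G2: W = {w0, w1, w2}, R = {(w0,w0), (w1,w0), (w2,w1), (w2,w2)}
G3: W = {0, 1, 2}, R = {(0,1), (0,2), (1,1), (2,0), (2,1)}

This is the axiom for transitivity; its first-order frame correspondent is ∀x ∀y ∀z (Rxy ∧ Ryz → Rxz).
G1: holds.
G2: fails — Rw2w1 and Rw1w0 but not Rw2w0.
G3: fails — R02 and R20 but not R00.

G1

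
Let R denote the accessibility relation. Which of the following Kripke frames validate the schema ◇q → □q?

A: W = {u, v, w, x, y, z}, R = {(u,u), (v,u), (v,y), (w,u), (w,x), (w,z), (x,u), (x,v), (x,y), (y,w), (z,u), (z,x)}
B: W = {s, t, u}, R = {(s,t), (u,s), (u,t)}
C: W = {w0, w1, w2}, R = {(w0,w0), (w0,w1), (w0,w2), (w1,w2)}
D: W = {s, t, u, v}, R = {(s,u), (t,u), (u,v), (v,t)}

The schema corresponds to partial functionality: ∀x ∀y ∀z (Rxy ∧ Rxz → y = z).
A: fails — v sees both u and y.
B: fails — u sees both s and t.
C: fails — w0 sees both w0 and w1.
D: holds.

D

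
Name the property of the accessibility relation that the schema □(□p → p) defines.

Suppose □(□p→p) is valid. Take Rxy and set V(p)={w : Ryw}. Then at y, □p holds; since □(□p→p) at x, □p→p at y, so p at y, i.e. Ryy.

shift-reflexivity: ∀x ∀y (Rxy → Ryy)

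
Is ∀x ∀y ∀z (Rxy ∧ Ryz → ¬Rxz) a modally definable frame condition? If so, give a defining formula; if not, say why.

Not definable by any modal formula

If a class were modally definable it would be closed under surjective bounded morphisms (Goldblatt–Thomason).
The 5-cycle (worlds 0,1,2,3,4 with 0→1→2→3→4→0) is intransitive. Mapping every world to a single reflexive point • is a surjective bounded morphism; the reflexive point is not intransitive (R••∧R•• but R••).
So no modal formula (or set of formulas) defines exactly the intransitive frames.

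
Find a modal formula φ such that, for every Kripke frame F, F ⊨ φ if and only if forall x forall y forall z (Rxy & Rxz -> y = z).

◇p → □p

A defining formula is ◇p → □p (the CD axiom).
Suppose ◇p→□p is valid. Take Rxy, Rxz and set V(p)={y}. Then ◇p at x, so □p at x, so p at z, i.e. z=y.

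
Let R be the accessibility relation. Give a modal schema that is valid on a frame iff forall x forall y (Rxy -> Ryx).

The condition is symmetry. The B schema ψ → □◇ψ defines it.
Suppose ψ→□◇ψ is valid. Take Rxy and set V(ψ)={x}. Then ψ at x, so □◇ψ at x, so ◇ψ at y, so some z with Ryz has ψ; z=x, i.e. Ryx.

ψ → □◇ψ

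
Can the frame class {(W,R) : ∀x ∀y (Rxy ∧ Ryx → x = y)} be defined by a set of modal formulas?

Any modally definable frame class is closed under surjective bounded morphisms.
The 6-cycle (worlds w0,w1,w2,w3,w4,w5 with w0→w1→w2→w3→w4→w5→w0) is antisymmetric. Sending even-indexed worlds to s and odd-indexed worlds to t is a surjective bounded morphism onto the two-world frame with s↔t, which is not antisymmetric.
So the class is not modally definable.

No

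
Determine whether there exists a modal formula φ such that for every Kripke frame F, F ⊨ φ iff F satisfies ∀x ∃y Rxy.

This is a Sahlqvist condition; the D axiom □p → ◇p defines it.
Suppose □p→◇p is valid. At any x set V(p)=W. Then □p at x, so ◇p at x, so x has a successor.

Yes, by □p → ◇p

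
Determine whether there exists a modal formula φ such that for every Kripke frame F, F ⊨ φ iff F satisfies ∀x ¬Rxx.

Modal frame validity is preserved under surjective bounded morphisms.
The 3-cycle (worlds a,b,c with a→b→c→a) is irreflexive, and the map sending every world to a single reflexive point • is a surjective bounded morphism (forth: every edge maps to (•,•); back: every world has a successor). So any modal formula valid on the 3-cycle is also valid on the reflexive point, which is not irreflexive.
So the class is not modally definable.

No — not modally definable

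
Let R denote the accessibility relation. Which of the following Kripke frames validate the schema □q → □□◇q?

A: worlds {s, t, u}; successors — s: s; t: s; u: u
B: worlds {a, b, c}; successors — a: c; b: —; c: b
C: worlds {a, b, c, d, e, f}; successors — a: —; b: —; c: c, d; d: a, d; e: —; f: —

A

Frame correspondent (Sahlqvist): ∀x ∀z (xR²z → ∃w (xRw ∧ zRw)) — i.e. a generalized confluence (Geach) condition.
A: holds.
B: fails — aR²b but no w with aRw and bRw.
C: fails — cR²a but no w with cRw and aRw.
Valid on: A.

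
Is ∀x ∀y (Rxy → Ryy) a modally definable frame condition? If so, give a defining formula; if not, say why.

Yes — defined by □(□r → r)

Yes: it is shift-reflexivity, defined by the T□ schema □(□r → r).
Suppose □(□r→r) is valid. Take Rxy and set V(r)={w : Ryw}. Then at y, □r holds; since □(□r→r) at x, □r→r at y, so r at y, i.e. Ryy.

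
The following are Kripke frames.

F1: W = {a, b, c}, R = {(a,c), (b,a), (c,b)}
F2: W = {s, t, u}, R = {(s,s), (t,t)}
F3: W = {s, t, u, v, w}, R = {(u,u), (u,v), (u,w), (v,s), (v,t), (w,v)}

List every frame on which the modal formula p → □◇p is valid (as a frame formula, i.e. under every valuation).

Frame correspondent (Sahlqvist): ∀x ∀y (Rxy → Ryx) — i.e. symmetry.
F1: fails — Rac but not Rca.
F2: condition met.
F3: fails — Ruv but not Rvu.

F2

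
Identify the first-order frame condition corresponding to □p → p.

reflexivity: ∀x Rxx

This is the T axiom.
It corresponds to reflexivity: ∀x Rxx.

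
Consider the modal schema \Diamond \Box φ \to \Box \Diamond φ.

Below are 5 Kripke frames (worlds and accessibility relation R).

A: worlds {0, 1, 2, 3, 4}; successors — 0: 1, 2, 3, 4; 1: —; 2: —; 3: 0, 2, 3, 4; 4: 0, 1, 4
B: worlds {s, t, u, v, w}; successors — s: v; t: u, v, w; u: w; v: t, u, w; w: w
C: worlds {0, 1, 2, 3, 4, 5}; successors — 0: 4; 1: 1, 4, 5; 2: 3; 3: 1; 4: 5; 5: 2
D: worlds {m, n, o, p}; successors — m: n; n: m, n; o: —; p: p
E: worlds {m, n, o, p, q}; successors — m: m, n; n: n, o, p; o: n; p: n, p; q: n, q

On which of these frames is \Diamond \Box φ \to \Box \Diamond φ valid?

B, D, E

This is the axiom for convergence; its first-order frame correspondent is \forall x \forall y \forall z (Rxy \wedge Rxz \to \exists w (Ryw \wedge Rzw)).
A: fails — R02 and R02 but 2 and 2 have no common successor.
B: holds.
C: fails — R14 and R15 but 4 and 5 have no common successor.
D: holds.
E: holds.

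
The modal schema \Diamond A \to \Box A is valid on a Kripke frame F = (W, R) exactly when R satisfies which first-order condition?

This schema is the CD axiom.
Its frame correspondent is partial functionality — \forall x \forall y \forall z (Rxy \wedge Rxz \to y = z).

Partial functionality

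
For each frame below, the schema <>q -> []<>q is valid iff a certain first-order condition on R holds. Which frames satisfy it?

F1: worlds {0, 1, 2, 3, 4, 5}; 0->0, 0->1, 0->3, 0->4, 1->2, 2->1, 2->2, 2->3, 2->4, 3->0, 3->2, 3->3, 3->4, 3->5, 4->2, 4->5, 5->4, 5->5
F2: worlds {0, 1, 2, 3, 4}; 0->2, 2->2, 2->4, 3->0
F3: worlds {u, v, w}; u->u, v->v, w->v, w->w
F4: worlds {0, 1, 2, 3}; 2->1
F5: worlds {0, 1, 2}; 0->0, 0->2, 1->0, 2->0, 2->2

F5

The schema corresponds to the Euclidean property: forall x forall y forall z (Rxy & Rxz -> Ryz).
F1: fails — R01 and R00 but not R10.
F2: fails — R24 and R22 but not R42.
F3: fails — Rwv and Rww but not Rvw.
F4: fails — R21 and R21 but not R11.
F5: condition met.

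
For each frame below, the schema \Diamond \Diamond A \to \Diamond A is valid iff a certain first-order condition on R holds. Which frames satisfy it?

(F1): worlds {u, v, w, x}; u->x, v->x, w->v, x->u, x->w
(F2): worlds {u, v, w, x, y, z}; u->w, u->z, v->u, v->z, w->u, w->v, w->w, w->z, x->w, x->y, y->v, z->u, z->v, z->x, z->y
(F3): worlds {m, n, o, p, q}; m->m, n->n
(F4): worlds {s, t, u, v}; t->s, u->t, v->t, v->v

Frame correspondent (Sahlqvist): \forall x \forall y \forall z (Rxy \wedge Ryz \to Rxz) — i.e. transitivity.
(F1): fails — Rxw and Rwv but not Rxv.
(F2): fails — Ruz and Rzx but not Rux.
(F3): holds.
(F4): fails — Rvt and Rts but not Rvs.
Valid on: (F3).

(F3)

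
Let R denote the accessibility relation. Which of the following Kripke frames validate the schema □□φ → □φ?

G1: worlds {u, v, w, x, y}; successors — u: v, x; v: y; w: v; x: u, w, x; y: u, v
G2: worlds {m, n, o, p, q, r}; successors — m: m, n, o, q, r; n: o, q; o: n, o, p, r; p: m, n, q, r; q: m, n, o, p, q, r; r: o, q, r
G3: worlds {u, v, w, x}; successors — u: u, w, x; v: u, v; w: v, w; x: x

G2, G3

Frame correspondent (Sahlqvist): ∀x ∀y (Rxy → ∃z (Rxz ∧ Rzy)) — i.e. density.
G1: fails — Ruv but no z with Ruz and Rzv.
G2: ✓.
G3: ✓.
Valid on: G2, G3.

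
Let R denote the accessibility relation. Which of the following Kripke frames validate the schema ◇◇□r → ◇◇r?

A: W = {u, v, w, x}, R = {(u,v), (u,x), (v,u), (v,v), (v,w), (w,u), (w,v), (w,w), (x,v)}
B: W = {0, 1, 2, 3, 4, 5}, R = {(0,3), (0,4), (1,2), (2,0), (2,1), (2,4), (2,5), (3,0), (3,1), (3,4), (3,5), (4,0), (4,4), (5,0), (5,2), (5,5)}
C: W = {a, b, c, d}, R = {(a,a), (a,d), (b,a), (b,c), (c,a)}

Frame correspondent (Sahlqvist): ∀x ∀y (xR²y → ∃w (yRw ∧ xR²w)) — i.e. a generalized confluence (Geach) condition.
A: holds.
B: fails — 0R²1 but no w with 1Rw and 0R²w.
C: fails — aR²d but no w with dRw and aR²w.

A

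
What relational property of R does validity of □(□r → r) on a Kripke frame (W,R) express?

This schema is the T□ axiom.
Its frame correspondent is shift-reflexivity — ∀x ∀y (Rxy → Ryy).

Shift-reflexivity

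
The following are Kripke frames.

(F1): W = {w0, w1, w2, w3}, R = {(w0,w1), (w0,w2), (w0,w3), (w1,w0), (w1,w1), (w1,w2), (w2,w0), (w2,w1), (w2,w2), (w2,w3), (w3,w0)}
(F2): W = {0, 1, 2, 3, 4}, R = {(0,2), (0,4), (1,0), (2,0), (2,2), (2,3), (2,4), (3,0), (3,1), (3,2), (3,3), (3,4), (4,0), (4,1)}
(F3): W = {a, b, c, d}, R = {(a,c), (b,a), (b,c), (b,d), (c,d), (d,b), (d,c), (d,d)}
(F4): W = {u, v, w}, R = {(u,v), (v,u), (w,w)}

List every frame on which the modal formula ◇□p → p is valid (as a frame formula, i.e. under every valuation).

(F4)

The schema corresponds to symmetry: ∀x ∀y (Rxy → Ryx).
(F1): fails — Rw2w3 but not Rw3w2.
(F2): fails — R10 but not R01.
(F3): fails — Rbc but not Rcb.
(F4): satisfies the condition.
Valid on: (F4).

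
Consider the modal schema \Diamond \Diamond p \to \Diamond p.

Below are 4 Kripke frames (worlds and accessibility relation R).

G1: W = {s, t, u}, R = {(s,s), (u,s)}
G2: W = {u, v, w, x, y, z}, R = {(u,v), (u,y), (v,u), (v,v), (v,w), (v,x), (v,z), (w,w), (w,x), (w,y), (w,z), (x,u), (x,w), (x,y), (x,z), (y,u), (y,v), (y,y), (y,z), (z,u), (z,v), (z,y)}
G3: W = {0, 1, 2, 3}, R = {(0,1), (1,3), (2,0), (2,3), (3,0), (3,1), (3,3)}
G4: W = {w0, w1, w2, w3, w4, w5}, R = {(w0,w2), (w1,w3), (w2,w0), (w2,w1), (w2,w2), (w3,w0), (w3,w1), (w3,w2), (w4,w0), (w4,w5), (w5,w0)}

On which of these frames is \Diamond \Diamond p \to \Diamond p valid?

G1

The schema corresponds to transitivity: \forall x \forall y \forall z (Rxy \wedge Ryz \to Rxz).
G1: satisfies the condition.
G2: fails — Ruv and Rvz but not Ruz.
G3: fails — R01 and R13 but not R03.
G4: fails — Rw3w1 and Rw1w3 but not Rw3w3.
Valid on: G1.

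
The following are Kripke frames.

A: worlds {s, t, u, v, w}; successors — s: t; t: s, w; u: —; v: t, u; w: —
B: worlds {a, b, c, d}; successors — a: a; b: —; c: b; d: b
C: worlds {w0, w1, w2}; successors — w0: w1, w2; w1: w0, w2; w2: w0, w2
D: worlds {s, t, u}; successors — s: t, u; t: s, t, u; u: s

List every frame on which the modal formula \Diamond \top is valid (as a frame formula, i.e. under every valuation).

C, D

The schema corresponds to seriality: \forall x \exists y Rxy.
A: fails — world u has no successor.
B: fails — world b has no successor.
C: holds.
D: holds.
Valid on: C, D.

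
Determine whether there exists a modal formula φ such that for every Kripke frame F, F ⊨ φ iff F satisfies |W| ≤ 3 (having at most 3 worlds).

No — not modally definable

Modal frame validity is preserved under disjoint unions.
Any modal formula valid on each of 4 disjoint one-world frames is valid on their disjoint union (validity is preserved under disjoint unions). Each one-world frame has |W|=1≤3, but the union has |W|=4.
Hence having at most 3 worlds is not modally definable.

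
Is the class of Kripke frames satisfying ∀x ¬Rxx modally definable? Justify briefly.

No

If a class were modally definable it would be closed under surjective bounded morphisms (Goldblatt–Thomason).
The 3-cycle (worlds w0,w1,w2 with w0→w1→w2→w0) is irreflexive, and the map sending every world to a single reflexive point • is a surjective bounded morphism (forth: every edge maps to (•,•); back: every world has a successor). So any modal formula valid on the 3-cycle is also valid on the reflexive point, which is not irreflexive.
Hence irreflexivity is not modally definable.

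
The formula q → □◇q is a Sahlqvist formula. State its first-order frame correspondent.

Suppose q→□◇q is valid. Take Rxy and set V(q)={x}. Then q at x, so □◇q at x, so ◇q at y, so some z with Ryz has q; z=x, i.e. Ryx.
The converse is a direct semantic check.
Frame condition: ∀x ∀y (Rxy → Ryx).

Symmetry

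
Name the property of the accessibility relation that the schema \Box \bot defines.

□⊥ is valid iff no world has any successor (otherwise □⊥ fails at any world with one).
Conversely, on a frame with emptiness of R the schema holds at every world under every valuation.
So the correspondent is emptiness of R.

Emptiness of R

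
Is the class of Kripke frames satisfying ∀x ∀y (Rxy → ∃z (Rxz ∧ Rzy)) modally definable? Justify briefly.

Yes: it is density, defined by the C4 schema □□r → □r.
Suppose □□r→□r is valid. Take Rxy and set V(r)={w : xR²w}. Then □□r at x, so □r at x, so r at y, i.e. ∃z(Rxz∧Rzy).

Yes, by □□r → □r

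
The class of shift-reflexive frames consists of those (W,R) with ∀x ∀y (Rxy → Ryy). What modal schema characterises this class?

□(□s → s)

A defining formula is □(□s → s) (the T□ axiom).
Suppose □(□s→s) is valid. Take Rxy and set V(s)={w : Ryw}. Then at y, □s holds; since □(□s→s) at x, □s→s at y, so s at y, i.e. Ryy.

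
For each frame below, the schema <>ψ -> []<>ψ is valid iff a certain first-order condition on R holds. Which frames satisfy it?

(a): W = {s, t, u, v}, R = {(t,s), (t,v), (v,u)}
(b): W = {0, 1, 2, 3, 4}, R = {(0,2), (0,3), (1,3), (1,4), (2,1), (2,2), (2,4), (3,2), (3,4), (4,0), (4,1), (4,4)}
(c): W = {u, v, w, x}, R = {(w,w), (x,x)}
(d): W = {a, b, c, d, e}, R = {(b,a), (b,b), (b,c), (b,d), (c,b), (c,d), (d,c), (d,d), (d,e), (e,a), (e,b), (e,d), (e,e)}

The schema corresponds to the Euclidean property: forall x forall y forall z (Rxy & Rxz -> Ryz).
(a): fails — Rts and Rts but not Rss.
(b): fails — R02 and R03 but not R23.
(c): satisfies the condition.
(d): fails — Rbc and Rbc but not Rcc.
Valid on: (c).

(c)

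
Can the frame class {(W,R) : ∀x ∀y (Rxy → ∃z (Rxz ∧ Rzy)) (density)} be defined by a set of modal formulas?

This is a Sahlqvist condition; the C4 axiom □□p → □p defines it.

Yes, by □□p → □p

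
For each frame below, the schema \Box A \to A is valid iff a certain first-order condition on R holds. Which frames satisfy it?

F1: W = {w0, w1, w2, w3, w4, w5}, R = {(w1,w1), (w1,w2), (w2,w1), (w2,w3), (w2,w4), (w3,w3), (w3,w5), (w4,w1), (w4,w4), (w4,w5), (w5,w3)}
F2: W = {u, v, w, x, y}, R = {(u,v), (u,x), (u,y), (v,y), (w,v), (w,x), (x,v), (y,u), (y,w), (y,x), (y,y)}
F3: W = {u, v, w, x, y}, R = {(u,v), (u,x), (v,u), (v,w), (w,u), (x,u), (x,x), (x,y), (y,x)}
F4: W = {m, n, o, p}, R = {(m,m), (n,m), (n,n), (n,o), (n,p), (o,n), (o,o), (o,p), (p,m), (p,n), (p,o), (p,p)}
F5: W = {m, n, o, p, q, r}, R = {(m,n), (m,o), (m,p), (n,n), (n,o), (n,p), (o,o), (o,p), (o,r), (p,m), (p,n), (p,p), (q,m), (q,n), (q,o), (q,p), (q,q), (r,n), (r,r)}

F4

Frame correspondent (Sahlqvist): \forall x Rxx — i.e. reflexivity.
F1: fails — world w0 does not see itself.
F2: fails — world u does not see itself.
F3: fails — world u does not see itself.
F4: condition met.
F5: fails — world m does not see itself.
Valid on: F4.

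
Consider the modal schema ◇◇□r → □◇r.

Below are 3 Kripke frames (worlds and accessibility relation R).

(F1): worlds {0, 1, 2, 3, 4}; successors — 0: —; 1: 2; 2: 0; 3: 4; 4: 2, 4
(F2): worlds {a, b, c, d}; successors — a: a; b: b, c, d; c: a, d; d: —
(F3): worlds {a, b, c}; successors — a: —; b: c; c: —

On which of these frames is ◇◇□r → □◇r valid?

(F3)

Frame correspondent (Sahlqvist): ∀x ∀y ∀z ((xR²y ∧ xRz) → ∃w (yRw ∧ zRw)) — i.e. a generalized confluence (Geach) condition.
(F1): fails — 1R²0, 1R2 but no w with 0Rw and 2Rw.
(F2): fails — bR²a, bRb but no w with aRw and bRw.
(F3): satisfies the condition.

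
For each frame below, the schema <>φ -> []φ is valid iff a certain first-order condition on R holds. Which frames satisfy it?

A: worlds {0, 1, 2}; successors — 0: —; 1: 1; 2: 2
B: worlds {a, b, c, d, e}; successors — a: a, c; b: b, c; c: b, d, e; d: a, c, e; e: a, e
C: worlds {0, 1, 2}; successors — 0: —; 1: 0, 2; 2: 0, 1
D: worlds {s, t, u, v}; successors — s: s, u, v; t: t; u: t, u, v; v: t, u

This is the axiom for partial functionality; its first-order frame correspondent is forall x forall y forall z (Rxy & Rxz -> y = z).
A: ✓.
B: fails — a sees both a and c.
C: fails — 1 sees both 0 and 2.
D: fails — s sees both s and u.

A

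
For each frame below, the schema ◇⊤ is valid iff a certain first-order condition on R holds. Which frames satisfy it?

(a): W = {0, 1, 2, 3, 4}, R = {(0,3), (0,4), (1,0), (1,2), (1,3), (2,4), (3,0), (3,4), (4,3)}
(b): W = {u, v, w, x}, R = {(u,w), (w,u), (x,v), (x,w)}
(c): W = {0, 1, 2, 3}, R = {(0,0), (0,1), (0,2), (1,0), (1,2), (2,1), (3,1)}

Frame correspondent (Sahlqvist): ∀x ∃y Rxy — i.e. seriality.
(a): satisfies the condition.
(b): fails — world v has no successor.
(c): satisfies the condition.

(a), (c)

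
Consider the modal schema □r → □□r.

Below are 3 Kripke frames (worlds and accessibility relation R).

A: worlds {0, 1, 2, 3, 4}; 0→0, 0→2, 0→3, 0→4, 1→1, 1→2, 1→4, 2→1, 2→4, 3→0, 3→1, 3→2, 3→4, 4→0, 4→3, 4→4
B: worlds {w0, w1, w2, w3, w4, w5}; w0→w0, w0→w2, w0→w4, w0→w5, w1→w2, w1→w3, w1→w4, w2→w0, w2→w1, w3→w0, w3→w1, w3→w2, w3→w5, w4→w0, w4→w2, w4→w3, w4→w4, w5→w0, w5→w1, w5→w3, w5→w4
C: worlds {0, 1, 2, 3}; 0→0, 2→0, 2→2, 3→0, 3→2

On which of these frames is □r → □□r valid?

C

Frame correspondent (Sahlqvist): ∀x ∀y ∀z (Rxy ∧ Ryz → Rxz) — i.e. transitivity.
A: fails — R34 and R43 but not R33.
B: fails — Rw3w1 and Rw1w3 but not Rw3w3.
C: holds.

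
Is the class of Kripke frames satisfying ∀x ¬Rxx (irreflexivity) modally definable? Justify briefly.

Any modally definable frame class is closed under surjective bounded morphisms.
The 4-cycle (worlds w0,w1,w2,w3 with w0→w1→w2→w3→w0) is irreflexive, and the map sending every world to a single reflexive point • is a surjective bounded morphism (forth: every edge maps to (•,•); back: every world has a successor). So any modal formula valid on the 4-cycle is also valid on the reflexive point, which is not irreflexive.
Hence irreflexivity is not modally definable.

No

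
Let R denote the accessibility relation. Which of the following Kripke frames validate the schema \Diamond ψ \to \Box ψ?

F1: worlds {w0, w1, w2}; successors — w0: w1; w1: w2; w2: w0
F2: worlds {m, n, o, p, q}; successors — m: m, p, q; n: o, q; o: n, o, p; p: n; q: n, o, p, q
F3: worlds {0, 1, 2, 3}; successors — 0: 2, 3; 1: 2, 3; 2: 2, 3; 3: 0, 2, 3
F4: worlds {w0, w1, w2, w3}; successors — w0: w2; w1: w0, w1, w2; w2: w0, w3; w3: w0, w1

This is the axiom for partial functionality; its first-order frame correspondent is \forall x \forall y \forall z (Rxy \wedge Rxz \to y = z).
F1: satisfies the condition.
F2: fails — m sees both m and p.
F3: fails — 0 sees both 2 and 3.
F4: fails — w1 sees both w0 and w1.
Valid on: F1.

F1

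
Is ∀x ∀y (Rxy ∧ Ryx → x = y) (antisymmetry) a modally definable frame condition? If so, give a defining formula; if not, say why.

Not modally definable

Modal frame validity is preserved under surjective bounded morphisms.
The 4-cycle (worlds 0,1,2,3 with 0→1→2→3→0) is antisymmetric. Sending even-indexed worlds to • and odd-indexed worlds to ∘ is a surjective bounded morphism onto the two-world frame with •↔∘, which is not antisymmetric.
Hence antisymmetry is not modally definable.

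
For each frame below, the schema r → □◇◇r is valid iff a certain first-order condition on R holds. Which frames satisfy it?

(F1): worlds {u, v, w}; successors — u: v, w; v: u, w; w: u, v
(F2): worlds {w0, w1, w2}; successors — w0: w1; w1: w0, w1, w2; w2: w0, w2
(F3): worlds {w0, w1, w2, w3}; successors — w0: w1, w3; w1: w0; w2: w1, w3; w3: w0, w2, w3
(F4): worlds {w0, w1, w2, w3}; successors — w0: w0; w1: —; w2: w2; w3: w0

(F1), (F2)

Frame correspondent (Sahlqvist): ∀x ∀z (xRz → ∃w (x = w ∧ zR²w)) — i.e. a generalized confluence (Geach) condition.
(F1): condition met.
(F2): condition met.
(F3): fails — w0Rw1 but no w with w0=w and w1R²w.
(F4): fails — w3Rw0 but no w with w3=w and w0R²w.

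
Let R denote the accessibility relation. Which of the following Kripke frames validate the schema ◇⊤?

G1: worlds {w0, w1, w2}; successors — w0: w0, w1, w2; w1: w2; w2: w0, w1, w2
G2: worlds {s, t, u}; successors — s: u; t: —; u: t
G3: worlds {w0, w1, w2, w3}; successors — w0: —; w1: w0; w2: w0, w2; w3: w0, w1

G1

Frame correspondent (Sahlqvist): ∀x ∃y Rxy — i.e. seriality.
G1: condition met.
G2: fails — world t has no successor.
G3: fails — world w0 has no successor.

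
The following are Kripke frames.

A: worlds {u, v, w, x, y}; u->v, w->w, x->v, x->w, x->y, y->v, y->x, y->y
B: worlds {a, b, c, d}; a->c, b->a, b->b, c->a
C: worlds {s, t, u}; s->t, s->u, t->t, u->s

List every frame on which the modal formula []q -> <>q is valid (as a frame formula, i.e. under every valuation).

This is the axiom for seriality; its first-order frame correspondent is forall x exists y Rxy.
A: fails — world v has no successor.
B: fails — world d has no successor.
C: satisfies the condition.

C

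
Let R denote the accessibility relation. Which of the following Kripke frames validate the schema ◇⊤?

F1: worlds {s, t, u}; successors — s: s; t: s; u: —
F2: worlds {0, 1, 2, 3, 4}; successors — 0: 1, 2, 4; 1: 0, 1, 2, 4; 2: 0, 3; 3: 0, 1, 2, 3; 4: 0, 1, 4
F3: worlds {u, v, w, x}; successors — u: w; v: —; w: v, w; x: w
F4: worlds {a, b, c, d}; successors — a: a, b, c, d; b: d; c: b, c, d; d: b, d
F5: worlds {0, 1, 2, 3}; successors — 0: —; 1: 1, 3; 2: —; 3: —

F2, F4

Frame correspondent (Sahlqvist): ∀x ∃y Rxy — i.e. seriality.
F1: fails — world u has no successor.
F2: ✓.
F3: fails — world v has no successor.
F4: ✓.
F5: fails — world 0 has no successor.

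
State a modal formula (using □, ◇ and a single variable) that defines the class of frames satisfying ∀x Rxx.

□ψ → ψ

This is reflexivity; the standard corresponding axiom is T: □ψ → ψ.
Suppose □ψ→ψ is valid. At any x set V(ψ)={w : Rxw}. Then □ψ holds at x, so ψ holds at x, i.e. Rxx.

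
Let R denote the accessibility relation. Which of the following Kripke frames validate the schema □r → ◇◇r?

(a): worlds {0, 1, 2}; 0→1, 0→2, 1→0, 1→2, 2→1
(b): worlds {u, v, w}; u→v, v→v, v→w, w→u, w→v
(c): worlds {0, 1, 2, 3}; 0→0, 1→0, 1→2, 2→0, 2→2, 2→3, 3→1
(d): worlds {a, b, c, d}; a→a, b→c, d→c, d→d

(b)

The schema corresponds to a generalized confluence (Geach) condition: ∀x ∃w (xRw ∧ xR²w).
(a): fails — at 2 but no w with 2Rw and 2R²w.
(b): holds.
(c): fails — at 3 but no w with 3Rw and 3R²w.
(d): fails — at b but no w with bRw and bR²w.
Valid on: (b).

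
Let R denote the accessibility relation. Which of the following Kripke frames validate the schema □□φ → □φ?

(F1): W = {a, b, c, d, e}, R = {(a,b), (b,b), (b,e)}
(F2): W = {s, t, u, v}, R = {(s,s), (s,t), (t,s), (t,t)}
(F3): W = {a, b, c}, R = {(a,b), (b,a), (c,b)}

(F1), (F2)

Frame correspondent (Sahlqvist): ∀x ∀y (Rxy → ∃z (Rxz ∧ Rzy)) — i.e. density.
(F1): satisfies the condition.
(F2): satisfies the condition.
(F3): fails — Rab but no z with Raz and Rzb.
Valid on: (F1), (F2).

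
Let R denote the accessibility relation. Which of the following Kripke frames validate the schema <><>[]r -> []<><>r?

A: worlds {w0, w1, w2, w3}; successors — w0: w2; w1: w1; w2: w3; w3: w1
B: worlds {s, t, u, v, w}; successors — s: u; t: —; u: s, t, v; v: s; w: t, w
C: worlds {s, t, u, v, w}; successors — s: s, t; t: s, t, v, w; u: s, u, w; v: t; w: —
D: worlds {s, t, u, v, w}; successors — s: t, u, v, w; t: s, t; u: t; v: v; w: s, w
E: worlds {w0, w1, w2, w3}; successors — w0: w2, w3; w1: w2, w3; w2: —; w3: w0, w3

A

Frame correspondent (Sahlqvist): forall x forall y forall z ((x R^2 y & xRz) -> exists w (yRw & z R^2 w)) — i.e. a generalized confluence (Geach) condition.
A: condition met.
B: fails — sR²t, sRu but no w* with tRw* and uR²w*.
C: fails — sR²w, sRs but no w* with wRw* and sR²w*.
D: fails — sR²t, sRv but no w* with tRw* and vR²w*.
E: fails — w0R²w0, w0Rw2 but no w with w0Rw and w2R²w.
Valid on: A.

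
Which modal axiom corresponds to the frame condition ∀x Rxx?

□r → r

A defining formula is □r → r (the T axiom).
Suppose □r→r is valid. At any x set V(r)={w : Rxw}. Then □r holds at x, so r holds at x, i.e. Rxx.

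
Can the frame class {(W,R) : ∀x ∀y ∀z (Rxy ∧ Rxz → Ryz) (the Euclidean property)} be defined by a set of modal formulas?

This is a Sahlqvist condition; the 5 axiom ◇q → □◇q defines it.
Suppose ◇q→□◇q is valid. Take Rxy, Rxz and set V(q)={y}. Then ◇q at x, so □◇q at x, so ◇q at z, so some w with Rzw has q; w=y, i.e. Rzy. By symmetry of the argument, Ryz.

Definable; ◇q → □◇q defines it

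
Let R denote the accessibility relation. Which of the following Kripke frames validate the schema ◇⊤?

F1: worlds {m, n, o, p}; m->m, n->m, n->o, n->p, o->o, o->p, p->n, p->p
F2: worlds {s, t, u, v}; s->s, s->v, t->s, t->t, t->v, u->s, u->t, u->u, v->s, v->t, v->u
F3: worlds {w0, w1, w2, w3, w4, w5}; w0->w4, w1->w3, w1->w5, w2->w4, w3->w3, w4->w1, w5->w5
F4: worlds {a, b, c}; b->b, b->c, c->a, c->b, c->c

F1, F2, F3

Frame correspondent (Sahlqvist): ∀x ∃y Rxy — i.e. seriality.
F1: satisfies the condition.
F2: satisfies the condition.
F3: satisfies the condition.
F4: fails — world a has no successor.
Valid on: F1, F2, F3.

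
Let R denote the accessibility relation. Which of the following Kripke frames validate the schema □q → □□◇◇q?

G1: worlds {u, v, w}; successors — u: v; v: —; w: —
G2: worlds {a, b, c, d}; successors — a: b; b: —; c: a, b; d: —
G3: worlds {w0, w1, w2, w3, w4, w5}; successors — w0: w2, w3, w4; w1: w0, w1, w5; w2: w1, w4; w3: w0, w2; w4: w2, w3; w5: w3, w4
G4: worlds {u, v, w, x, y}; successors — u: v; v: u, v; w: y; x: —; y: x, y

G1

Frame correspondent (Sahlqvist): ∀x ∀z (xR²z → ∃w (xRw ∧ zR²w)) — i.e. a generalized confluence (Geach) condition.
G1: satisfies the condition.
G2: fails — cR²b but no w with cRw and bR²w.
G3: fails — w2R²w5 but no w with w2Rw and w5R²w.
G4: fails — wR²x but no t with wRt and xR²t.
Valid on: G1.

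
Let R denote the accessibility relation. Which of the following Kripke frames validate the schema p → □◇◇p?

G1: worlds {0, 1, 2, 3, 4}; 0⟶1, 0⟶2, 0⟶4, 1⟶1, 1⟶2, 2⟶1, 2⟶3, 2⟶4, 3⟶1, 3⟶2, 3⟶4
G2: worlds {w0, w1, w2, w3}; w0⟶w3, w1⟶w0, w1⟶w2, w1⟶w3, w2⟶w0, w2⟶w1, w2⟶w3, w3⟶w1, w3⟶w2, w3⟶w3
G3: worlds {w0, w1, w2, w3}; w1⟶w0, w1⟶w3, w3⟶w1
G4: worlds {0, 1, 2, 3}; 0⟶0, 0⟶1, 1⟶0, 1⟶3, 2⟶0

The schema corresponds to a generalized confluence (Geach) condition: ∀x ∀z (xRz → ∃w (x = w ∧ zR²w)).
G1: fails — 0R1 but no w with 0=w and 1R²w.
G2: ✓.
G3: fails — w1Rw0 but no w with w1=w and w0R²w.
G4: fails — 1R3 but no w with 1=w and 3R²w.

G2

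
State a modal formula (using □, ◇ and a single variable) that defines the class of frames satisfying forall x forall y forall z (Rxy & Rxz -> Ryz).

◇r → □◇r

This is the Euclidean property; the standard corresponding axiom is 5: ◇r → □◇r.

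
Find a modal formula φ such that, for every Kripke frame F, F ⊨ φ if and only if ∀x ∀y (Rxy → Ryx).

A defining formula is r → □◇r (the B axiom).
Suppose r→□◇r is valid. Take Rxy and set V(r)={x}. Then r at x, so □◇r at x, so ◇r at y, so some z with Ryz has r; z=x, i.e. Ryx.

r → □◇r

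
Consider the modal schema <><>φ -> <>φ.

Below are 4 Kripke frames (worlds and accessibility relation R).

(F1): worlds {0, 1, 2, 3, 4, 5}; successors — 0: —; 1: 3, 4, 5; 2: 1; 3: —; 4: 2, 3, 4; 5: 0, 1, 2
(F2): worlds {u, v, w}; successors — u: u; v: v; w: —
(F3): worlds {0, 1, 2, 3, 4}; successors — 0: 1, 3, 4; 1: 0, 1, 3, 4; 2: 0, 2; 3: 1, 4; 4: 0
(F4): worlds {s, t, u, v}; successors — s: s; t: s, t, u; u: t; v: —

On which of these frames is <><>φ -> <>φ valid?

(F2)

Frame correspondent (Sahlqvist): forall x forall y forall z (Rxy & Ryz -> Rxz) — i.e. transitivity.
(F1): fails — R14 and R42 but not R12.
(F2): holds.
(F3): fails — R34 and R40 but not R30.
(F4): fails — Rut and Rts but not Rus.
Valid on: (F2).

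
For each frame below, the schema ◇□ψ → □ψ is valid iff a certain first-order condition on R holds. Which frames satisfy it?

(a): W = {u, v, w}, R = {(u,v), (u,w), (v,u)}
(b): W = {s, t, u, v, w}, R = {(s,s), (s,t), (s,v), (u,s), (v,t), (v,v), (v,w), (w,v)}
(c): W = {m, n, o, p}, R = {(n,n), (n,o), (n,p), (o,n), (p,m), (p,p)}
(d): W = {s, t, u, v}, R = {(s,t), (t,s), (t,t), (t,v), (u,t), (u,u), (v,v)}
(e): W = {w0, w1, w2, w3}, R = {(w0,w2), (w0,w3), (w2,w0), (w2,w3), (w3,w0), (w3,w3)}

none

This is the axiom for the Euclidean property; its first-order frame correspondent is ∀x ∀y ∀z (Rxy ∧ Rxz → Ryz).
(a): fails — Ruv and Ruv but not Rvv.
(b): fails — Rsv and Rss but not Rvs.
(c): fails — Rno and Rno but not Roo.
(d): fails — Rtv and Rts but not Rvs.
(e): fails — Rw0w2 and Rw0w2 but not Rw2w2.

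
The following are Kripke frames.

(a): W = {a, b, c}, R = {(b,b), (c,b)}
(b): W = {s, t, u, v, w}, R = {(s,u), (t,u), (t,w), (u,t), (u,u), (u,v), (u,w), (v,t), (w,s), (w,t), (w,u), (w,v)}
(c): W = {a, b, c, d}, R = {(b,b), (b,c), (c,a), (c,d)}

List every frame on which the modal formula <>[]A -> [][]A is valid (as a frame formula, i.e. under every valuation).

(a)

This is the axiom for a generalized confluence (Geach) condition; its first-order frame correspondent is forall x forall y forall z ((xRy & x R^2 z) -> exists w (yRw & z = w)).
(a): holds.
(b): fails — tRu, tR²s but no w* with uRw* and s=w*.
(c): fails — bRb, bR²a but no w with bRw and a=w.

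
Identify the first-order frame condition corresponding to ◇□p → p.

Symmetry

Equivalently (dual form): p → □◇p.
Suppose p→□◇p is valid. Take Rxy and set V(p)={x}. Then p at x, so □◇p at x, so ◇p at y, so some z with Ryz has p; z=x, i.e. Ryx.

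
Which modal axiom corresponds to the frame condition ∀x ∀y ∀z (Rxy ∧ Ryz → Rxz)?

A defining formula is □r → □□r (the 4 axiom).

□r → □□r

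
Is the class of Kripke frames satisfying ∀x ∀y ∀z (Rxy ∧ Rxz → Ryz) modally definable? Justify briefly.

The condition is the Euclidean property. A defining modal formula is ◇q → □◇q.

Yes — defined by ◇q → □◇q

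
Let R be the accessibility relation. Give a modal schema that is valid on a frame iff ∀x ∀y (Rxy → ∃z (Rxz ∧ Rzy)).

□□r → □r

The condition is density. The C4 schema □□r → □r defines it.
Suppose □□r→□r is valid. Take Rxy and set V(r)={w : xR²w}. Then □□r at x, so □r at x, so r at y, i.e. ∃z(Rxz∧Rzy).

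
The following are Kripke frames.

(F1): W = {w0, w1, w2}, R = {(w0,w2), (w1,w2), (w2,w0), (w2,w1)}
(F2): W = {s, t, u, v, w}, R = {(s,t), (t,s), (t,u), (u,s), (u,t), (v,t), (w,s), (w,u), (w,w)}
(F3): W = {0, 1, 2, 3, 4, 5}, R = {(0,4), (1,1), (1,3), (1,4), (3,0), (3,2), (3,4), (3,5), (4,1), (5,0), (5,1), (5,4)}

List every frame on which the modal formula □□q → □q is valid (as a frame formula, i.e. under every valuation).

none

Frame correspondent (Sahlqvist): ∀x ∀y (Rxy → ∃z (Rxz ∧ Rzy)) — i.e. density.
(F1): fails — Rw1w2 but no z with Rw1z and Rzw2.
(F2): fails — Rvt but no z with Rvz and Rzt.
(F3): fails — R32 but no z with R3z and Rz2.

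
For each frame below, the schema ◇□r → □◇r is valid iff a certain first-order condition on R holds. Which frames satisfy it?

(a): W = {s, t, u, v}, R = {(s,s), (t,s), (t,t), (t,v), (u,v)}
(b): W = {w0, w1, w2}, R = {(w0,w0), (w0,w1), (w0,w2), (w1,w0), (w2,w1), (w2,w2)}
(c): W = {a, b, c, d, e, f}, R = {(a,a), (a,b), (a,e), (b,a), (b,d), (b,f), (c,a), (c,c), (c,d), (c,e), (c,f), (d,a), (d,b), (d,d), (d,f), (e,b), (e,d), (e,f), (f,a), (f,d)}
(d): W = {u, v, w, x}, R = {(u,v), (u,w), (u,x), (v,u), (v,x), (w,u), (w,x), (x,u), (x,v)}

(c), (d)

Frame correspondent (Sahlqvist): ∀x ∀y ∀z (Rxy ∧ Rxz → ∃w (Ryw ∧ Rzw)) — i.e. convergence.
(a): fails — Rtv and Rtv but v and v have no common successor.
(b): fails — Rw0w1 and Rw0w2 but w1 and w2 have no common successor.
(c): condition met.
(d): condition met.
Valid on: (c), (d).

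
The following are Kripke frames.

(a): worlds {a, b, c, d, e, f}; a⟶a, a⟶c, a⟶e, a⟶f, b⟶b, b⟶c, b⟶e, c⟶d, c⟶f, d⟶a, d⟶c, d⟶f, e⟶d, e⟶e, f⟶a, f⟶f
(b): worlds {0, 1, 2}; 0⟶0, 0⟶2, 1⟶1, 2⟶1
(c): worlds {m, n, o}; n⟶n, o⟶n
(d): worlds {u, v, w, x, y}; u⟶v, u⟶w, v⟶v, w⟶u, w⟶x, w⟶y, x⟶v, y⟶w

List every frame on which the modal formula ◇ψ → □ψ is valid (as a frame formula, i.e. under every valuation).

This is the axiom for partial functionality; its first-order frame correspondent is ∀x ∀y ∀z (Rxy ∧ Rxz → y = z).
(a): fails — a sees both a and c.
(b): fails — 0 sees both 0 and 2.
(c): holds.
(d): fails — u sees both v and w.

(c)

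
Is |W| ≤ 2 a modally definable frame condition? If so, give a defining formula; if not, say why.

Any modally definable frame class is closed under disjoint unions.
Any modal formula valid on each of 3 disjoint one-world frames is valid on their disjoint union (validity is preserved under disjoint unions). Each one-world frame has |W|=1≤2, but the union has |W|=3.
So the class is not modally definable.

Not modally definable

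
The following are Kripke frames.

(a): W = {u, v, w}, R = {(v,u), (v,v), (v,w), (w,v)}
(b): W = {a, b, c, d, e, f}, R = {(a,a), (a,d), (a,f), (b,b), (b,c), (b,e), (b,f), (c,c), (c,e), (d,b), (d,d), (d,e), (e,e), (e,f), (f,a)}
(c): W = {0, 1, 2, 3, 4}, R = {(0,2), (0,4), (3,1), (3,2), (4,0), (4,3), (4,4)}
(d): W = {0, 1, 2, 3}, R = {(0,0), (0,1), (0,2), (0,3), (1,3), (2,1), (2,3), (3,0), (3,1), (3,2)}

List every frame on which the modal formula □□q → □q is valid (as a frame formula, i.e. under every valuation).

(a), (b)

Frame correspondent (Sahlqvist): ∀x ∀y (Rxy → ∃z (Rxz ∧ Rzy)) — i.e. density.
(a): holds.
(b): holds.
(c): fails — R32 but no z with R3z and Rz2.
(d): fails — R13 but no z with R1z and Rz3.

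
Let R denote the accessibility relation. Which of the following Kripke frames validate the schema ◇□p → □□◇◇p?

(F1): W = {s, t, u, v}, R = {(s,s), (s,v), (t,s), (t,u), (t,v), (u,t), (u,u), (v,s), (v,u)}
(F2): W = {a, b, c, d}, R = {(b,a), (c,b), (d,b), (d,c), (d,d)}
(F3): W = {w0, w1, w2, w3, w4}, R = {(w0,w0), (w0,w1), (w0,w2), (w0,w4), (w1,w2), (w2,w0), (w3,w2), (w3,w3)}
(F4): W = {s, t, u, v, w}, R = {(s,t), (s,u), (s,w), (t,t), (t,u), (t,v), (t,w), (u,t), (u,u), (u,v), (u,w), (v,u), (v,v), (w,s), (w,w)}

Frame correspondent (Sahlqvist): ∀x ∀y ∀z ((xRy ∧ xR²z) → ∃w (yRw ∧ zR²w)) — i.e. a generalized confluence (Geach) condition.
(F1): ✓.
(F2): fails — cRb, cR²a but no w with bRw and aR²w.
(F3): fails — w0Rw0, w0R²w4 but no w with w0Rw and w4R²w.
(F4): ✓.

(F1), (F4)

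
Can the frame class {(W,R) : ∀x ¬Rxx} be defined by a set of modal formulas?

If a class were modally definable it would be closed under surjective bounded morphisms (Goldblatt–Thomason).
The 3-cycle (worlds 0,1,2 with 0→1→2→0) is irreflexive, and the map sending every world to a single reflexive point • is a surjective bounded morphism (forth: every edge maps to (•,•); back: every world has a successor). So any modal formula valid on the 3-cycle is also valid on the reflexive point, which is not irreflexive.
So no modal formula (or set of formulas) defines exactly the irreflexive frames.

No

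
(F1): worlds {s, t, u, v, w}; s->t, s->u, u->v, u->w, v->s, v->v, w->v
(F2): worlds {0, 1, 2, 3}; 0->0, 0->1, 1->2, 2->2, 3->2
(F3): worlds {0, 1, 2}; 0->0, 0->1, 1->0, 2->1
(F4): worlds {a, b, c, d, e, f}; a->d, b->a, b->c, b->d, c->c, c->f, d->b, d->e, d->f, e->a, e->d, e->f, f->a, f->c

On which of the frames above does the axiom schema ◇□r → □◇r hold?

This is the axiom for convergence; its first-order frame correspondent is ∀x ∀y ∀z (Rxy ∧ Rxz → ∃w (Ryw ∧ Rzw)).
(F1): fails — Rsu and Rst but u and t have no common successor.
(F2): fails — R00 and R01 but 0 and 1 have no common successor.
(F3): condition met.
(F4): fails — Rbc and Rba but c and a have no common successor.
Valid on: (F3).

(F3)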